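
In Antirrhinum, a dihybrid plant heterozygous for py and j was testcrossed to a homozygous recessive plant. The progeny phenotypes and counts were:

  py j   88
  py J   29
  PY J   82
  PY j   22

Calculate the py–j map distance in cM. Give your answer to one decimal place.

The two most frequent classes, PY J (82) and py j (88), are the parental types, so the F1 was PY J / py j.
The recombinant classes are PY j and py J: 22 + 29 = 51.
Recombination frequency = 51/221 = 0.2308 ≈ 23.1%, i.e. 23.1 cM.

23.1 cM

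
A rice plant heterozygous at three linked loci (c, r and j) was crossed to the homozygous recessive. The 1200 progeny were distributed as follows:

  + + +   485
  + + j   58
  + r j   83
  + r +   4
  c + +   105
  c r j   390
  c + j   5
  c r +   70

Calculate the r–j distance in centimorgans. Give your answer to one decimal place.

11.4 centimorgans

The two most frequent reciprocal classes, + + + and c r j, are the parental types, so the F1 was + + + / c r j.
The two rarest classes, + r + and c + j, are the double crossovers. Comparing them with the parentals, only the r allele has switched, so r is the middle locus and the order is c – r – j.
Crossovers in the r–j interval produce the single-crossover classes + + j and c r + (58 + 70 = 128) plus the double crossovers (9).
RF(r–j) = (128 + 9) / 1200 = 137/1200 = 0.1142 → 11.4 centimorgans.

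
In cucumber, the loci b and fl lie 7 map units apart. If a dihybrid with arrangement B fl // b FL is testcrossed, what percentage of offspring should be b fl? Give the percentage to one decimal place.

3.5%

A map distance of 7 map units corresponds to a recombination frequency of 0.070.
The F1 is B fl / b FL, so b fl is a recombinant gamete class with expected frequency r/2 = 0.070/2 = 0.0350.
That is 0.0350 = 3.5% of the progeny.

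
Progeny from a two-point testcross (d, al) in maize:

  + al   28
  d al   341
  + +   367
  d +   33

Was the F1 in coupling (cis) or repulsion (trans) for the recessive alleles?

cis

The two most frequent classes are + + (367) and d al (341); these are the parental (non-recombinant) types.
So the F1 carried + + on one chromosome and d al on the other — the recessive alleles are on the same chromosome (cis / coupling).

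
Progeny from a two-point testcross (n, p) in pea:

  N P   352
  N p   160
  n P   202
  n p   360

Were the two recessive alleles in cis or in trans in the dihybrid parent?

The two most frequent classes are N P (352) and n p (360); these are the parental (non-recombinant) types.
So the F1 carried N P on one chromosome and n p on the other — the recessive alleles are on the same chromosome (cis / coupling).

cis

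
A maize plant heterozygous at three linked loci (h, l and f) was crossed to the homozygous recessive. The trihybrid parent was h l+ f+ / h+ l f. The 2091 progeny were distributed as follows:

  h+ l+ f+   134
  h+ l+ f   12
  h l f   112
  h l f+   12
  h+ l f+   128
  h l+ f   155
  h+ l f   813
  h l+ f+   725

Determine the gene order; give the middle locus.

The two rarest classes, h l f+ and h+ l+ f, are the double crossovers. Comparing them with the parentals, only the l allele has switched, so l is the middle locus and the order is h – l – f.

l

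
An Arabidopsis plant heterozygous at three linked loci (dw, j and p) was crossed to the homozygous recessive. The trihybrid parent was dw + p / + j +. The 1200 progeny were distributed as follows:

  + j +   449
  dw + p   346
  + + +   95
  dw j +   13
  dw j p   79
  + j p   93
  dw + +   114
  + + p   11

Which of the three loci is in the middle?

The two rarest classes, + + p and dw j +, are the double crossovers. Comparing them with the parentals, only the dw allele has switched, so dw is the middle locus and the order is j – dw – p.

dw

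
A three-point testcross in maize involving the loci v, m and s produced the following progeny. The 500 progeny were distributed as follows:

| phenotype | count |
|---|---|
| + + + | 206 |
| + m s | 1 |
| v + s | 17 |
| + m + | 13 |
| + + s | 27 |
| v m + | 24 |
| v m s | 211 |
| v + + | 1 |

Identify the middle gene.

The two most frequent reciprocal classes, + + + and v m s, are the parental types, so the F1 was + + + / v m s.
The two rarest classes, v + + and + m s, are the double crossovers. Comparing them with the parentals, only the v allele has switched, so v is the middle locus and the order is s – v – m.

v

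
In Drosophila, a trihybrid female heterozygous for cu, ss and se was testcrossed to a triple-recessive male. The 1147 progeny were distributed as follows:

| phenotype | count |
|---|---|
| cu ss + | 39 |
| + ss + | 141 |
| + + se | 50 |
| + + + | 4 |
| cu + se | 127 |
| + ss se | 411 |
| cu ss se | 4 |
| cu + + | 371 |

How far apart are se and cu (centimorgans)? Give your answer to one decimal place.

24.1 centimorgans

The two most frequent reciprocal classes, cu + + and + ss se, are the parental types, so the F1 was cu + + / + ss se.
The two rarest classes, + + + and cu ss se, are the double crossovers. Comparing them with the parentals, only the cu allele has switched, so cu is the middle locus and the order is se – cu – ss.
Crossovers in the se–cu interval produce the single-crossover classes cu + se and + ss + (127 + 141 = 268) plus the double crossovers (8).
RF(se–cu) = (268 + 8) / 1147 = 276/1147 = 0.2406 → 24.1 centimorgans.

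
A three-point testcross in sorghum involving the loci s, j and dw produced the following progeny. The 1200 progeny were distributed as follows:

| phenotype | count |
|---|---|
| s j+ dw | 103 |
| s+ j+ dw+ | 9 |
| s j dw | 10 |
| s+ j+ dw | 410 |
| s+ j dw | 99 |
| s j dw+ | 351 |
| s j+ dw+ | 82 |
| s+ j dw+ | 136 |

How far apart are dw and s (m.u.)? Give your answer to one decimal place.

21.5 m.u.

The two most frequent reciprocal classes, s j dw+ and s+ j+ dw, are the parental types, so the F1 was s j dw+ / s+ j+ dw.
The two rarest classes, s j dw and s+ j+ dw+, are the double crossovers. Comparing them with the parentals, only the dw allele has switched, so dw is the middle locus and the order is j – dw – s.
Crossovers in the dw–s interval produce the single-crossover classes s+ j dw+ and s j+ dw (136 + 103 = 239) plus the double crossovers (19).
RF(dw–s) = (239 + 19) / 1200 = 258/1200 = 0.2150 → 21.5 m.u.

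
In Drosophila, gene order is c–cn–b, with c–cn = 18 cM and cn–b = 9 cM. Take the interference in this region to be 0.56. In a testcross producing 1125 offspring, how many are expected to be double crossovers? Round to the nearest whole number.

8

Map distances give recombination frequencies of 0.180 and 0.090 for the two intervals.
With interference 0.56 (so coincidence = 0.44), expected double-crossover frequency = 0.180 × 0.090 × 0.44 = 0.00713.
Expected number = 0.00713 × 1125 = 8.02 ≈ 8.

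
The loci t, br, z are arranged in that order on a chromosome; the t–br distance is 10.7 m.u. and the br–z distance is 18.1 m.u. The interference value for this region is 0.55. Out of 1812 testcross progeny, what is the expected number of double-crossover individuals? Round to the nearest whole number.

Map distances give recombination frequencies of 0.107 and 0.181 for the two intervals.
With interference 0.55 (so coincidence = 0.45), expected double-crossover frequency = 0.107 × 0.181 × 0.45 = 0.00872.
Expected number = 0.00872 × 1812 = 15.79 ≈ 16.

16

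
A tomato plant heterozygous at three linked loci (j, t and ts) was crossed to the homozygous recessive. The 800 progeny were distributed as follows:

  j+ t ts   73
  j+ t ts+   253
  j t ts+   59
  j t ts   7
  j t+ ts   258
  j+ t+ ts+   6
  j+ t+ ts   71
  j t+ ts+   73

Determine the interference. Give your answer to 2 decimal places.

The two most frequent reciprocal classes, j t+ ts and j+ t ts+, are the parental types, so the F1 was j t+ ts / j+ t ts+.
The two rarest classes, j t ts and j+ t+ ts+, are the double crossovers. Comparing them with the parentals, only the t allele has switched, so t is the middle locus and the order is j – t – ts.
j–t: (130 + 13)/800 = 0.1787; t–ts: (146 + 13)/800 = 0.1988.
Expected DCO frequency = 0.1787 × 0.1988 ≈ 0.03553; observed = 13/800 ≈ 0.01625.
Coefficient of coincidence = 0.01625/0.03553 ≈ 0.46; interference = 1 − 0.46 = 0.54.

0.54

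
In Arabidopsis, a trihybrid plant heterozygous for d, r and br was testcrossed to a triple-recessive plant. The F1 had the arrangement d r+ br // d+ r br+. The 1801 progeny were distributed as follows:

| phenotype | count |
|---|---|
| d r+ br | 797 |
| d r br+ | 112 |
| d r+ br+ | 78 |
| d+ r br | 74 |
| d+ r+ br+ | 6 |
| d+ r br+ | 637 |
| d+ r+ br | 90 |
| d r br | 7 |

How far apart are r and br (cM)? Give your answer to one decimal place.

9.2 cM

The two rarest classes, d r br and d+ r+ br+, are the double crossovers. Comparing them with the parentals, only the r allele has switched, so r is the middle locus and the order is d – r – br.
Crossovers in the r–br interval produce the single-crossover classes d r+ br+ and d+ r br (78 + 74 = 152) plus the double crossovers (13).
RF(r–br) = (152 + 13) / 1801 = 165/1801 = 0.0916 → 9.2 cM.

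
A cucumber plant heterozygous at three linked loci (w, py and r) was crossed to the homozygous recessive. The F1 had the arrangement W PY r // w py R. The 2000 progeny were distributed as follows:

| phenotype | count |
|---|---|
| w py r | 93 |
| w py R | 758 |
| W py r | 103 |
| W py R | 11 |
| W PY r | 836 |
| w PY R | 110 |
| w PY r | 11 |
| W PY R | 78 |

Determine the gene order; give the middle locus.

The two rarest classes, w PY r and W py R, are the double crossovers. Comparing them with the parentals, only the w allele has switched, so w is the middle locus and the order is r – w – py.

w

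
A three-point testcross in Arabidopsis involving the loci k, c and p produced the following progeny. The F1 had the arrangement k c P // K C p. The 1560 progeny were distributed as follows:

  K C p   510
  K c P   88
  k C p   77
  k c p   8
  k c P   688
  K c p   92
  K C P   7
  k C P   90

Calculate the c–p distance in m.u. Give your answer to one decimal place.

The two rarest classes, k c p and K C P, are the double crossovers. Comparing them with the parentals, only the p allele has switched, so p is the middle locus and the order is k – p – c.
Crossovers in the p–c interval produce the single-crossover classes k C P and K c p (90 + 92 = 182) plus the double crossovers (15).
RF(p–c) = (182 + 15) / 1560 = 197/1560 = 0.1263 → 12.6 m.u.

12.6 m.u.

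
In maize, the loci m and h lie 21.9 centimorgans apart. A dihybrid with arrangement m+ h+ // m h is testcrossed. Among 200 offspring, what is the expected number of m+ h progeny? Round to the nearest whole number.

22

A map distance of 21.9 centimorgans corresponds to a recombination frequency of 0.219.
The F1 is m+ h+ / m h, so m+ h is a recombinant gamete class with expected frequency r/2 = 0.219/2 = 0.1095.
Expected number = 0.1095 × 200 = 21.90 ≈ 22.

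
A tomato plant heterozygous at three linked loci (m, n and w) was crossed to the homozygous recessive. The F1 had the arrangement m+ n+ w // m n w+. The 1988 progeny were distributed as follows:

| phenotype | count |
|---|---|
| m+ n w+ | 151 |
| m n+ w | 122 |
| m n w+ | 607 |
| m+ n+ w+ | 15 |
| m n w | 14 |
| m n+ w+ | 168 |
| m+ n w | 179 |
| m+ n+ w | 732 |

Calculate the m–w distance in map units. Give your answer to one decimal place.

The two rarest classes, m+ n+ w+ and m n w, are the double crossovers. Comparing them with the parentals, only the w allele has switched, so w is the middle locus and the order is m – w – n.
Crossovers in the m–w interval produce the single-crossover classes m n+ w and m+ n w+ (122 + 151 = 273) plus the double crossovers (29).
RF(m–w) = (273 + 29) / 1988 = 302/1988 = 0.1519 → 15.2 map units.

15.2 map units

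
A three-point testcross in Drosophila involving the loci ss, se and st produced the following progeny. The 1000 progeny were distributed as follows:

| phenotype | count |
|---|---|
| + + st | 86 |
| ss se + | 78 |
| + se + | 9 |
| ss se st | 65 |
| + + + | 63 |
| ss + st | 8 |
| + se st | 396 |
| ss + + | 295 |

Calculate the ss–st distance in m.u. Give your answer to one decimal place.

14.5 m.u.

The two most frequent reciprocal classes, + se st and ss + +, are the parental types, so the F1 was + se st / ss + +.
The two rarest classes, + se + and ss + st, are the double crossovers. Comparing them with the parentals, only the st allele has switched, so st is the middle locus and the order is se – st – ss.
Crossovers in the st–ss interval produce the single-crossover classes ss se st and + + + (65 + 63 = 128) plus the double crossovers (17).
RF(st–ss) = (128 + 17) / 1000 = 145/1000 = 0.1450 → 14.5 m.u.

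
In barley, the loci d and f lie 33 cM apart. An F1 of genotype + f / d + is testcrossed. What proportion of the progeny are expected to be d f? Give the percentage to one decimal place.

16.5%

A map distance of 33 cM corresponds to a recombination frequency of 0.330.
The F1 is + f / d +, so d f is a recombinant gamete class with expected frequency r/2 = 0.330/2 = 0.1650.
That is 0.1650 = 16.5% of the progeny.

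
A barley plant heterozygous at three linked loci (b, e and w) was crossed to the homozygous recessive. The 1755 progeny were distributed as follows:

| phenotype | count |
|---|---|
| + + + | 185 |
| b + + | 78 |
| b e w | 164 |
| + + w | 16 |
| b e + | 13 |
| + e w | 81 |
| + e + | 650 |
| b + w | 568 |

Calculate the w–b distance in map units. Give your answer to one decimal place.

10.7 map units

The two most frequent reciprocal classes, b + w and + e +, are the parental types, so the F1 was b + w / + e +.
The two rarest classes, + + w and b e +, are the double crossovers. Comparing them with the parentals, only the b allele has switched, so b is the middle locus and the order is w – b – e.
Crossovers in the w–b interval produce the single-crossover classes b + + and + e w (78 + 81 = 159) plus the double crossovers (29).
RF(w–b) = (159 + 29) / 1755 = 188/1755 = 0.1071 → 10.7 map units.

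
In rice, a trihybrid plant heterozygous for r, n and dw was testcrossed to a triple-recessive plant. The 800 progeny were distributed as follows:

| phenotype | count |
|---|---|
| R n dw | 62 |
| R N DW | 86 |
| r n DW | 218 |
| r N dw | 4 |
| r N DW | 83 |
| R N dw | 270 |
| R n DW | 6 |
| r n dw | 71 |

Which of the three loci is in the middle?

The two most frequent reciprocal classes, R N dw and r n DW, are the parental types, so the F1 was R N dw / r n DW.
The two rarest classes, r N dw and R n DW, are the double crossovers. Comparing them with the parentals, only the r allele has switched, so r is the middle locus and the order is n – r – dw.

r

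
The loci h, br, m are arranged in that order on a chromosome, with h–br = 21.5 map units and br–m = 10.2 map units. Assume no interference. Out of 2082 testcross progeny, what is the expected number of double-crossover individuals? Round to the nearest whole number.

46

Map distances give recombination frequencies of 0.215 and 0.102 for the two intervals.
With no interference, expected double-crossover frequency = 0.215 × 0.102 = 0.02193.
Expected number = 0.02193 × 2082 = 45.66 ≈ 46.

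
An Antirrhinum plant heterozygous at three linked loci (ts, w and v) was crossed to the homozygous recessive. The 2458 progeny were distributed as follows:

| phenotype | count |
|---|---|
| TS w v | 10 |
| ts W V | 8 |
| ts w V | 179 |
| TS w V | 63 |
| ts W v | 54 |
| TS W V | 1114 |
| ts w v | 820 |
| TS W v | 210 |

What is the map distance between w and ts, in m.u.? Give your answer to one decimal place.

5.5 m.u.

The two most frequent reciprocal classes, ts w v and TS W V, are the parental types, so the F1 was ts w v / TS W V.
The two rarest classes, TS w v and ts W V, are the double crossovers. Comparing them with the parentals, only the ts allele has switched, so ts is the middle locus and the order is v – ts – w.
Crossovers in the ts–w interval produce the single-crossover classes ts W v and TS w V (54 + 63 = 117) plus the double crossovers (18).
RF(ts–w) = (117 + 18) / 2458 = 135/2458 = 0.0549 → 5.5 m.u.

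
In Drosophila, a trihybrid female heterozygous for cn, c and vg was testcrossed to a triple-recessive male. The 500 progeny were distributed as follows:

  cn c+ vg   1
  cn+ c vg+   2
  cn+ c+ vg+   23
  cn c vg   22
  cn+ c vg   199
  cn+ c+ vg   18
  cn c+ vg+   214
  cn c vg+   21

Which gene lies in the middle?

The two most frequent reciprocal classes, cn c+ vg+ and cn+ c vg, are the parental types, so the F1 was cn c+ vg+ / cn+ c vg.
The two rarest classes, cn c+ vg and cn+ c vg+, are the double crossovers. Comparing them with the parentals, only the vg allele has switched, so vg is the middle locus and the order is c – vg – cn.

vg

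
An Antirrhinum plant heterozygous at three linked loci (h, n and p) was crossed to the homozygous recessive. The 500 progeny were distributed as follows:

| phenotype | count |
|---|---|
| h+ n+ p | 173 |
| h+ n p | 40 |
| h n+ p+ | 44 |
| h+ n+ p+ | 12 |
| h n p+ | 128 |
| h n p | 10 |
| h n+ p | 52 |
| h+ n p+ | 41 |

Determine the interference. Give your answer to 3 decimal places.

0.098

The two most frequent reciprocal classes, h n p+ and h+ n+ p, are the parental types, so the F1 was h n p+ / h+ n+ p.
The two rarest classes, h n p and h+ n+ p+, are the double crossovers. Comparing them with the parentals, only the p allele has switched, so p is the middle locus and the order is h – p – n.
h–p: (93 + 22)/500 = 0.2300; p–n: (84 + 22)/500 = 0.2120.
Expected DCO frequency = 0.2300 × 0.2120 ≈ 0.04876; observed = 22/500 ≈ 0.04400.
Coefficient of coincidence = 0.04400/0.04876 ≈ 0.902; interference = 1 − 0.902 = 0.098.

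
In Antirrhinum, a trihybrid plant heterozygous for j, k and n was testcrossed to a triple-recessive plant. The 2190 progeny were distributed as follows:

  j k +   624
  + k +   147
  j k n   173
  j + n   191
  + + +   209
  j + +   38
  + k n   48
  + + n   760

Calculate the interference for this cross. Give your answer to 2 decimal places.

The two most frequent reciprocal classes, + + n and j k +, are the parental types, so the F1 was + + n / j k +.
The two rarest classes, + k n and j + +, are the double crossovers. Comparing them with the parentals, only the k allele has switched, so k is the middle locus and the order is j – k – n.
j–k: (338 + 86)/2190 = 0.1936; k–n: (382 + 86)/2190 = 0.2137.
Expected DCO frequency = 0.1936 × 0.2137 ≈ 0.04137; observed = 86/2190 ≈ 0.03927.
Coefficient of coincidence = 0.03927/0.04137 ≈ 0.95; interference = 1 − 0.95 = 0.05.

0.05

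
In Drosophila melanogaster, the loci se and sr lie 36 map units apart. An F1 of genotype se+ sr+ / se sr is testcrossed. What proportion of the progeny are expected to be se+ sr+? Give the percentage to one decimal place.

A map distance of 36 map units corresponds to a recombination frequency of 0.360.
The F1 is se+ sr+ / se sr, so se+ sr+ is a parental gamete class with expected frequency (1 − r)/2 = 0.640/2 = 0.3200.
That is 0.3200 = 32.0% of the progeny.

32.0%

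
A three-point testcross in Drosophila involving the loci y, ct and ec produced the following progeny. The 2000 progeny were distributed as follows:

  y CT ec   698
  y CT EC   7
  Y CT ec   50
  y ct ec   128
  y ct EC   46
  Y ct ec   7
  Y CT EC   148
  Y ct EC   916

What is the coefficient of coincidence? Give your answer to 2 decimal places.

0.88

The two most frequent reciprocal classes, y CT ec and Y ct EC, are the parental types, so the F1 was y CT ec / Y ct EC.
The two rarest classes, y CT EC and Y ct ec, are the double crossovers. Comparing them with the parentals, only the ec allele has switched, so ec is the middle locus and the order is y – ec – ct.
y–ec: (96 + 14)/2000 = 0.0550; ec–ct: (276 + 14)/2000 = 0.1450.
Expected DCO frequency = 0.0550 × 0.1450 ≈ 0.00797; observed = 14/2000 ≈ 0.00700.
Coefficient of coincidence = 0.00700/0.00797 ≈ 0.88.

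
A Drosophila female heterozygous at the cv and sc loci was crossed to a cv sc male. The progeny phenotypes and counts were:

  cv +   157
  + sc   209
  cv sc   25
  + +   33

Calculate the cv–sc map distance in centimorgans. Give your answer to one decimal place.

13.7 centimorgans

The two most frequent classes, + sc (209) and cv + (157), are the parental types, so the F1 was + sc / cv +.
The recombinant classes are + + and cv sc: 33 + 25 = 58.
Recombination frequency = 58/424 = 0.1368 ≈ 13.7%, i.e. 13.7 centimorgans.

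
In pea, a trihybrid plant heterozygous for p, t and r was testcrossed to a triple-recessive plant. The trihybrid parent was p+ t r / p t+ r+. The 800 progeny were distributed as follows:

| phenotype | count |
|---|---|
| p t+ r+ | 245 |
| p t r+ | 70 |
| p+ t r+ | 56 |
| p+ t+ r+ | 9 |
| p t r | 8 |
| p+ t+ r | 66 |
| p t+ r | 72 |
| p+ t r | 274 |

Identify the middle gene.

p

The two rarest classes, p t r and p+ t+ r+, are the double crossovers. Comparing them with the parentals, only the p allele has switched, so p is the middle locus and the order is t – p – r.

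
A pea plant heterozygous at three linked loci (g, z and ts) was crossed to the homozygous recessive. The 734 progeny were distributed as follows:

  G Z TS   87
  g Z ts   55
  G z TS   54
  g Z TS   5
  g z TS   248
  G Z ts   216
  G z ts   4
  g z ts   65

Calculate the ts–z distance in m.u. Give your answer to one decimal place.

The two most frequent reciprocal classes, g z TS and G Z ts, are the parental types, so the F1 was g z TS / G Z ts.
The two rarest classes, g Z TS and G z ts, are the double crossovers. Comparing them with the parentals, only the z allele has switched, so z is the middle locus and the order is g – z – ts.
Crossovers in the z–ts interval produce the single-crossover classes g z ts and G Z TS (65 + 87 = 152) plus the double crossovers (9).
RF(z–ts) = (152 + 9) / 734 = 161/734 = 0.2193 → 21.9 m.u.

21.9 m.u.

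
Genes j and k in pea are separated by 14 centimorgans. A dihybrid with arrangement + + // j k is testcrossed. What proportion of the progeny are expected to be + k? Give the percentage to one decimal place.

7.0%

A map distance of 14 centimorgans corresponds to a recombination frequency of 0.140.
The F1 is + + / j k, so + k is a recombinant gamete class with expected frequency r/2 = 0.140/2 = 0.0700.
That is 0.0700 = 7.0% of the progeny.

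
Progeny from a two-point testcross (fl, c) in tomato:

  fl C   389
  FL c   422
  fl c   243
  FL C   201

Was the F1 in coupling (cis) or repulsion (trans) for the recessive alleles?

The two most frequent classes are FL c (422) and fl C (389); these are the parental (non-recombinant) types.
So the F1 carried FL c on one chromosome and fl C on the other — the recessive alleles are on opposite chromosomes (trans / repulsion).

trans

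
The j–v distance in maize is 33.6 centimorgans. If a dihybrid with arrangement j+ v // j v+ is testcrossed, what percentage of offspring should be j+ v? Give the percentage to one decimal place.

A map distance of 33.6 centimorgans corresponds to a recombination frequency of 0.336.
The F1 is j+ v / j v+, so j+ v is a parental gamete class with expected frequency (1 − r)/2 = 0.664/2 = 0.3320.
That is 0.3320 = 33.2% of the progeny.

33.2%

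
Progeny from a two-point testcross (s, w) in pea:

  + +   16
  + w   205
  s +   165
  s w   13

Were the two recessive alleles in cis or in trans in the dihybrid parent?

trans

The two most frequent classes are + w (205) and s + (165); these are the parental (non-recombinant) types.
So the F1 carried + w on one chromosome and s + on the other — the recessive alleles are on opposite chromosomes (trans / repulsion).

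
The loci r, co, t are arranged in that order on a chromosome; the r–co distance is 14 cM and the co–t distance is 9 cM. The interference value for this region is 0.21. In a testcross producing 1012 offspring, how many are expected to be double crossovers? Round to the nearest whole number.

10

Map distances give recombination frequencies of 0.140 and 0.090 for the two intervals.
With interference 0.21 (so coincidence = 0.79), expected double-crossover frequency = 0.140 × 0.090 × 0.79 = 0.00995.
Expected number = 0.00995 × 1012 = 10.07 ≈ 10.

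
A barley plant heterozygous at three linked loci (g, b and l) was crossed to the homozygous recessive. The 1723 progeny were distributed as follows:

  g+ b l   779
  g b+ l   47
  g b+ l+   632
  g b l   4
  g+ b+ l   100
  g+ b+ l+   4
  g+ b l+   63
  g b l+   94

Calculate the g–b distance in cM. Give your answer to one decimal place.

11.7 cM

The two most frequent reciprocal classes, g+ b l and g b+ l+, are the parental types, so the F1 was g+ b l / g b+ l+.
The two rarest classes, g b l and g+ b+ l+, are the double crossovers. Comparing them with the parentals, only the g allele has switched, so g is the middle locus and the order is b – g – l.
Crossovers in the b–g interval produce the single-crossover classes g+ b+ l and g b l+ (100 + 94 = 194) plus the double crossovers (8).
RF(b–g) = (194 + 8) / 1723 = 202/1723 = 0.1172 → 11.7 cM.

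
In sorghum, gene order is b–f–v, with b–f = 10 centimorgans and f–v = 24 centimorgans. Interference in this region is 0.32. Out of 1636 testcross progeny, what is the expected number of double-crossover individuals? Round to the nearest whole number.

Map distances give recombination frequencies of 0.100 and 0.240 for the two intervals.
With interference 0.32 (so coincidence = 0.68), expected double-crossover frequency = 0.100 × 0.240 × 0.68 = 0.01632.
Expected number = 0.01632 × 1636 = 26.70 ≈ 27.

27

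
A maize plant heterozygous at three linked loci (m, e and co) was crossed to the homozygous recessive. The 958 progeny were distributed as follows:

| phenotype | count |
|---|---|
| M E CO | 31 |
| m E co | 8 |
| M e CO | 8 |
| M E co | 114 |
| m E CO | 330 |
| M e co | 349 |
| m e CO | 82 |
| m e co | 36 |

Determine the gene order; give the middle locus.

The two most frequent reciprocal classes, M e co and m E CO, are the parental types, so the F1 was M e co / m E CO.
The two rarest classes, M e CO and m E co, are the double crossovers. Comparing them with the parentals, only the co allele has switched, so co is the middle locus and the order is m – co – e.

co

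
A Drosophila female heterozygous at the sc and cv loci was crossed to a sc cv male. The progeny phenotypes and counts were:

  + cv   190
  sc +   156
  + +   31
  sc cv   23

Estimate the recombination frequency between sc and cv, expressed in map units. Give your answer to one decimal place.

13.5 map units

The two most frequent classes, + cv (190) and sc + (156), are the parental types, so the F1 was + cv / sc +.
The recombinant classes are + + and sc cv: 31 + 23 = 54.
Recombination frequency = 54/400 = 0.1350 ≈ 13.5%, i.e. 13.5 map units.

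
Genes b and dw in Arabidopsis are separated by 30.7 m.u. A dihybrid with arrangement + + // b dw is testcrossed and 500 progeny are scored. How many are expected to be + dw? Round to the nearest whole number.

77

A map distance of 30.7 m.u. corresponds to a recombination frequency of 0.307.
The F1 is + + / b dw, so + dw is a recombinant gamete class with expected frequency r/2 = 0.307/2 = 0.1535.
Expected number = 0.1535 × 500 = 76.75 ≈ 77.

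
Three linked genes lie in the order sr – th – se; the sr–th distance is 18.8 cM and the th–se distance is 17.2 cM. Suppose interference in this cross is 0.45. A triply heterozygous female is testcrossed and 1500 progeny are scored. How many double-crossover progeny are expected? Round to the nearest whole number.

27

Map distances give recombination frequencies of 0.188 and 0.172 for the two intervals.
With interference 0.45 (so coincidence = 0.55), expected double-crossover frequency = 0.188 × 0.172 × 0.55 = 0.01778.
Expected number = 0.01778 × 1500 = 26.68 ≈ 27.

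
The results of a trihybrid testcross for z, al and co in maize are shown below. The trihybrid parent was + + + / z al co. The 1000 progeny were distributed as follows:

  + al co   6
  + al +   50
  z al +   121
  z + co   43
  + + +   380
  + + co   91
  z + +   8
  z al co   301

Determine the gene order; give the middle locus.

The two rarest classes, z + + and + al co, are the double crossovers. Comparing them with the parentals, only the z allele has switched, so z is the middle locus and the order is al – z – co.

z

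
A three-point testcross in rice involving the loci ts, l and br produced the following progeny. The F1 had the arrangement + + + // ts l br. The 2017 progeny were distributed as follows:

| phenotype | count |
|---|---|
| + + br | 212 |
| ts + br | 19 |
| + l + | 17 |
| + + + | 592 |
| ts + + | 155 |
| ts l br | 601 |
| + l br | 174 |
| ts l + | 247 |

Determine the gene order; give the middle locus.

The two rarest classes, + l + and ts + br, are the double crossovers. Comparing them with the parentals, only the l allele has switched, so l is the middle locus and the order is ts – l – br.

l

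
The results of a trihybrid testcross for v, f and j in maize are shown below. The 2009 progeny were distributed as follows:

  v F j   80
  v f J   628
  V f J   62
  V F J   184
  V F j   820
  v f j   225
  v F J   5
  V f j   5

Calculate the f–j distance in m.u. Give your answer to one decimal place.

20.9 m.u.

The two most frequent reciprocal classes, v f J and V F j, are the parental types, so the F1 was v f J / V F j.
The two rarest classes, v F J and V f j, are the double crossovers. Comparing them with the parentals, only the f allele has switched, so f is the middle locus and the order is j – f – v.
Crossovers in the j–f interval produce the single-crossover classes v f j and V F J (225 + 184 = 409) plus the double crossovers (10).
RF(j–f) = (409 + 10) / 2009 = 419/2009 = 0.2086 → 20.9 m.u.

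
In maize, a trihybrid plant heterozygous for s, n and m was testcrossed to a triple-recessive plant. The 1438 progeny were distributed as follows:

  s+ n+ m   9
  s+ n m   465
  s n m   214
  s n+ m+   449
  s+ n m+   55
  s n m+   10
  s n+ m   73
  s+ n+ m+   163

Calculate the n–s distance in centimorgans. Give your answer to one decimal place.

27.5 centimorgans

The two most frequent reciprocal classes, s n+ m+ and s+ n m, are the parental types, so the F1 was s n+ m+ / s+ n m.
The two rarest classes, s n m+ and s+ n+ m, are the double crossovers. Comparing them with the parentals, only the n allele has switched, so n is the middle locus and the order is s – n – m.
Crossovers in the s–n interval produce the single-crossover classes s+ n+ m+ and s n m (163 + 214 = 377) plus the double crossovers (19).
RF(s–n) = (377 + 19) / 1438 = 396/1438 = 0.2754 → 27.5 centimorgans.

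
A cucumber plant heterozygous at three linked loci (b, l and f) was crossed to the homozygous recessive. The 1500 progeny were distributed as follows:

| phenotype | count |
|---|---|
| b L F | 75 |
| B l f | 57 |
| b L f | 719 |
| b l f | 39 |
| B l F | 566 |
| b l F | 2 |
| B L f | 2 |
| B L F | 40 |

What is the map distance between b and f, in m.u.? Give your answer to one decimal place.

The two most frequent reciprocal classes, B l F and b L f, are the parental types, so the F1 was B l F / b L f.
The two rarest classes, b l F and B L f, are the double crossovers. Comparing them with the parentals, only the b allele has switched, so b is the middle locus and the order is l – b – f.
Crossovers in the b–f interval produce the single-crossover classes B l f and b L F (57 + 75 = 132) plus the double crossovers (4).
RF(b–f) = (132 + 4) / 1500 = 136/1500 = 0.0907 → 9.1 m.u.

9.1 m.u.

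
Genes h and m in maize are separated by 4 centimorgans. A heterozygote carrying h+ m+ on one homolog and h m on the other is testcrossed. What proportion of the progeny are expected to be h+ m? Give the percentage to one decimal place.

A map distance of 4 centimorgans corresponds to a recombination frequency of 0.040.
The F1 is h+ m+ / h m, so h+ m is a recombinant gamete class with expected frequency r/2 = 0.040/2 = 0.0200.
That is 0.0200 = 2.0% of the progeny.

2.0%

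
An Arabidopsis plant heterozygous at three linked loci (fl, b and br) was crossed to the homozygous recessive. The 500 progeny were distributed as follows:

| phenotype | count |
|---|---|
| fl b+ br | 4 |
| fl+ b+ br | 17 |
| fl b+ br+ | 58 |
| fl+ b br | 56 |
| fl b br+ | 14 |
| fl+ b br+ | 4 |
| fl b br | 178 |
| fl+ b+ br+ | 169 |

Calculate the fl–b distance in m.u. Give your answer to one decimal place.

24.4 m.u.

The two most frequent reciprocal classes, fl+ b+ br+ and fl b br, are the parental types, so the F1 was fl+ b+ br+ / fl b br.
The two rarest classes, fl+ b br+ and fl b+ br, are the double crossovers. Comparing them with the parentals, only the b allele has switched, so b is the middle locus and the order is fl – b – br.
Crossovers in the fl–b interval produce the single-crossover classes fl b+ br+ and fl+ b br (58 + 56 = 114) plus the double crossovers (8).
RF(fl–b) = (114 + 8) / 500 = 122/500 = 0.2440 → 24.4 m.u.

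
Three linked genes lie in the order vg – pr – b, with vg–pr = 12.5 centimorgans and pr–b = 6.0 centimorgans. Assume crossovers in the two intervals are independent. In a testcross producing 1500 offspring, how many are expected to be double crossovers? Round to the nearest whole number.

11

Map distances give recombination frequencies of 0.125 and 0.060 for the two intervals.
With no interference, expected double-crossover frequency = 0.125 × 0.060 = 0.00750.
Expected number = 0.00750 × 1500 = 11.25 ≈ 11.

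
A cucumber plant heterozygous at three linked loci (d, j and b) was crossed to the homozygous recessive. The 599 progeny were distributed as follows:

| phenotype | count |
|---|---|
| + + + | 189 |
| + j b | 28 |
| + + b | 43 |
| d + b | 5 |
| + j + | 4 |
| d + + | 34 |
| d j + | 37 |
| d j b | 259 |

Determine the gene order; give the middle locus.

The two most frequent reciprocal classes, + + + and d j b, are the parental types, so the F1 was + + + / d j b.
The two rarest classes, + j + and d + b, are the double crossovers. Comparing them with the parentals, only the j allele has switched, so j is the middle locus and the order is d – j – b.

j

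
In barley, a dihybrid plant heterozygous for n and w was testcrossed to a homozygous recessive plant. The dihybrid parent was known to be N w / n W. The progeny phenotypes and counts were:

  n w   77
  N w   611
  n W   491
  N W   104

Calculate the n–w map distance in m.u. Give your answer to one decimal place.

14.1 m.u.

The recombinant classes are N W and n w: 104 + 77 = 181.
Recombination frequency = 181/1283 = 0.1411 ≈ 14.1%, i.e. 14.1 m.u.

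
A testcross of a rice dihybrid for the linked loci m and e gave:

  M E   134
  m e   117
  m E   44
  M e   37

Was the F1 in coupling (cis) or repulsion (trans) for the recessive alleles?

The two most frequent classes are M E (134) and m e (117); these are the parental (non-recombinant) types.
So the F1 carried M E on one chromosome and m e on the other — the recessive alleles are on the same chromosome (cis / coupling).

cis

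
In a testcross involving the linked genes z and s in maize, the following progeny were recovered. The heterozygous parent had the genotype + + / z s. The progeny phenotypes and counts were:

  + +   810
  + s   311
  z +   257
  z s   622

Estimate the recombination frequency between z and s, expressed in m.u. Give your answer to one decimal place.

The recombinant classes are + s and z +: 311 + 257 = 568.
Recombination frequency = 568/2000 = 0.2840 ≈ 28.4%, i.e. 28.4 m.u.

28.4 m.u.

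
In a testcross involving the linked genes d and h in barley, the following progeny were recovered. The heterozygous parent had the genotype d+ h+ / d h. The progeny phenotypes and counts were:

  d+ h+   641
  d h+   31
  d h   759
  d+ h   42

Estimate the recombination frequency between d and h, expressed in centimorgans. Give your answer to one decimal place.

The recombinant classes are d+ h and d h+: 42 + 31 = 73.
Recombination frequency = 73/1473 = 0.0496 ≈ 5.0%, i.e. 5.0 centimorgans.

5.0 centimorgans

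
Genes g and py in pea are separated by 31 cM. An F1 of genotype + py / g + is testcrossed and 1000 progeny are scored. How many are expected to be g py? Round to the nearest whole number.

A map distance of 31 cM corresponds to a recombination frequency of 0.310.
The F1 is + py / g +, so g py is a recombinant gamete class with expected frequency r/2 = 0.310/2 = 0.1550.
Expected number = 0.1550 × 1000 = 155.00 ≈ 155.

155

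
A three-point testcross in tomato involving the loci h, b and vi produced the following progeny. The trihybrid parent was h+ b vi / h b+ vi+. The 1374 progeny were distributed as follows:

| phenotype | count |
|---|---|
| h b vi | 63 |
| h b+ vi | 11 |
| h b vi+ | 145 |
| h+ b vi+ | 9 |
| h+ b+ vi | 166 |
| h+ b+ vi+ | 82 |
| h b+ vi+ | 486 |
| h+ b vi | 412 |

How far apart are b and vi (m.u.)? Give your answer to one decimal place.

24.1 m.u.

The two rarest classes, h+ b vi+ and h b+ vi, are the double crossovers. Comparing them with the parentals, only the vi allele has switched, so vi is the middle locus and the order is b – vi – h.
Crossovers in the b–vi interval produce the single-crossover classes h+ b+ vi and h b vi+ (166 + 145 = 311) plus the double crossovers (20).
RF(b–vi) = (311 + 20) / 1374 = 331/1374 = 0.2409 → 24.1 m.u.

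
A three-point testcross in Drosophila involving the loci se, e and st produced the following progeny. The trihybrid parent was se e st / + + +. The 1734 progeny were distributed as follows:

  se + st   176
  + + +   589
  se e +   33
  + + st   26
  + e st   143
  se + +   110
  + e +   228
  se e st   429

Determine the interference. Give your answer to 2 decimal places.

The two rarest classes, se e + and + + st, are the double crossovers. Comparing them with the parentals, only the st allele has switched, so st is the middle locus and the order is se – st – e.
se–st: (253 + 59)/1734 = 0.1799; st–e: (404 + 59)/1734 = 0.2670.
Expected DCO frequency = 0.1799 × 0.2670 ≈ 0.04803; observed = 59/1734 ≈ 0.03403.
Coefficient of coincidence = 0.03403/0.04803 ≈ 0.71; interference = 1 − 0.71 = 0.29.

0.29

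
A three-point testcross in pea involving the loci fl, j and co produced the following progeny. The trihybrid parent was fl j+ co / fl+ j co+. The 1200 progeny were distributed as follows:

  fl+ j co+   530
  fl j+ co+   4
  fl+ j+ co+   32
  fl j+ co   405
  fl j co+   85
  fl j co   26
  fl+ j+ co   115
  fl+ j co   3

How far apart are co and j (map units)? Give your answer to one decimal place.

The two rarest classes, fl j+ co+ and fl+ j co, are the double crossovers. Comparing them with the parentals, only the co allele has switched, so co is the middle locus and the order is j – co – fl.
Crossovers in the j–co interval produce the single-crossover classes fl j co and fl+ j+ co+ (26 + 32 = 58) plus the double crossovers (7).
RF(j–co) = (58 + 7) / 1200 = 65/1200 = 0.0542 → 5.4 map units.

5.4 map units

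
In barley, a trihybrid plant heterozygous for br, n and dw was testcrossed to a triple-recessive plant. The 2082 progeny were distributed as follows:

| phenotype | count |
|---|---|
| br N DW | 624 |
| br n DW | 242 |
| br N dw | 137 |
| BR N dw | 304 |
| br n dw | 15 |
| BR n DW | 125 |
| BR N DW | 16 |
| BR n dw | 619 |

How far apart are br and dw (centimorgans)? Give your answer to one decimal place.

The two most frequent reciprocal classes, br N DW and BR n dw, are the parental types, so the F1 was br N DW / BR n dw.
The two rarest classes, BR N DW and br n dw, are the double crossovers. Comparing them with the parentals, only the br allele has switched, so br is the middle locus and the order is n – br – dw.
Crossovers in the br–dw interval produce the single-crossover classes br N dw and BR n DW (137 + 125 = 262) plus the double crossovers (31).
RF(br–dw) = (262 + 31) / 2082 = 293/2082 = 0.1407 → 14.1 centimorgans.

14.1 centimorgans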